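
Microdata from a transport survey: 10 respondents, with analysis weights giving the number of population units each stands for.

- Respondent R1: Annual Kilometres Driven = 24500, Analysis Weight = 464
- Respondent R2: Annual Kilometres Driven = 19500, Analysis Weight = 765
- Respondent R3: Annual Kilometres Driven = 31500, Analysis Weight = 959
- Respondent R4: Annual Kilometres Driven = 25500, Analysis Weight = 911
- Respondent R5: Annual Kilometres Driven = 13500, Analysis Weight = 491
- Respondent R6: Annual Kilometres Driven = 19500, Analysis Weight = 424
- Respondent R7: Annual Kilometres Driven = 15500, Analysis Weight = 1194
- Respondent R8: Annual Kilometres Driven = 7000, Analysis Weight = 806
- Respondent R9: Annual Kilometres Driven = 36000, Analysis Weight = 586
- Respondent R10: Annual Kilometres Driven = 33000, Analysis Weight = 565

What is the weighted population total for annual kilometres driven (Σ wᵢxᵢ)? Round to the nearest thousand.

Weighted total = 24500×464 + 19500×765 + 31500×959 + 25500×911 + 13500×491 + 19500×424 + 15500×1194 + 7000×806 + 36000×586 + 33000×565
  = 11368000 + 14917500 + 30208500 + 23230500 + 6628500 + 8268000 + 18507000 + 5642000 + 21096000 + 18645000 = 158511000

158511000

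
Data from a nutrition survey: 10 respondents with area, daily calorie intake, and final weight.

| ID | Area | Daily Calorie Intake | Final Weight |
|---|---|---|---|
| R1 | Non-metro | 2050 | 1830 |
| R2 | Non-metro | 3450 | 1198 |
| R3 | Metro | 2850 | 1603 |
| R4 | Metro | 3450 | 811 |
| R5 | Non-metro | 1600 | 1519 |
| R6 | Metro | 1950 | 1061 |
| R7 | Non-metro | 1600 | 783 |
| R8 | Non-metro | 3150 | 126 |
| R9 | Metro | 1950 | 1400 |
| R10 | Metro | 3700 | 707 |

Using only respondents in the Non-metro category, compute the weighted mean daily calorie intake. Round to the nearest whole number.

2193

Non-metro rows: R1, R2, R5, R7, R8
Weighted sum = 2050×1830 + 3450×1198 + 1600×1519 + 1600×783 + 3150×126
  = 3751500 + 4133100 + 2430400 + 1252800 + 396900 = 11964700
Sum of weights = 5456
Weighted mean = 11964700 / 5456 = 2192.9435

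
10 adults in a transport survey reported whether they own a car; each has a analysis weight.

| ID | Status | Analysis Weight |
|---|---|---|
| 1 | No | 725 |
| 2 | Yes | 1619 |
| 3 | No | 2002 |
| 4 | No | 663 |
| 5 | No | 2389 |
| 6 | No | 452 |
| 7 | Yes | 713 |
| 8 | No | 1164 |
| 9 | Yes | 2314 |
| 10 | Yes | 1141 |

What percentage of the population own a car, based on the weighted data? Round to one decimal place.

43.9

Sum of weights for 'Yes' = 1619 + 713 + 2314 + 1141 = 5787
Total weight = 725 + 1619 + 2002 + 663 + 2389 + 452 + 713 + 1164 + 2314 + 1141 = 13182
Weighted proportion = 5787 / 13182 = 0.43900774 → 43.900774%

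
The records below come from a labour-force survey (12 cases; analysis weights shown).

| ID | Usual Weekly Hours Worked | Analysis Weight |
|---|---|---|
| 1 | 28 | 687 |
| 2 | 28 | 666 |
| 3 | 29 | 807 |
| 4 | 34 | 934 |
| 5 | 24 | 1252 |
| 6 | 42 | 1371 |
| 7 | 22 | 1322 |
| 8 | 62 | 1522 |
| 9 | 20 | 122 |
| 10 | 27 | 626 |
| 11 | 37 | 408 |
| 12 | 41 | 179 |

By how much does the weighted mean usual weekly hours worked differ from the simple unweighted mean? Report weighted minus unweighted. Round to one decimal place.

Unweighted sum = 394
Unweighted mean = 394 / 12 = 32.833333
Weighted sum = 28×687 + 28×666 + 29×807 + 34×934 + 24×1252 + 42×1371 + 22×1322 + 62×1522 + 20×122 + 27×626 + 37×408 + 41×179
  = 19236 + 18648 + 23403 + 31756 + 30048 + 57582 + 29084 + 94364 + 2440 + 16902 + 15096 + 7339 = 345898
Sum of weights = 687 + 666 + 807 + 934 + 1252 + 1371 + 1322 + 1522 + 122 + 626 + 408 + 179 = 9896
Weighted mean = 345898 / 9896 = 34.953314
Difference (weighted minus unweighted) = 2.1199811

2.1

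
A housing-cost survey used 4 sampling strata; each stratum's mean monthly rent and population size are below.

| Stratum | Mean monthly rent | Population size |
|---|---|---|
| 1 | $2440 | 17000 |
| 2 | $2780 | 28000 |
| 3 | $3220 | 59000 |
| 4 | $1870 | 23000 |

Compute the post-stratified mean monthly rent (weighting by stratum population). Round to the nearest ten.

2770

Σ Nₕ·x̄ₕ = 2440×17000 + 2780×28000 + 3220×59000 + 1870×23000
  = 41480000 + 77840000 + 189980000 + 43010000 = 352310000
Σ Nₕ = 17000 + 28000 + 59000 + 23000 = 127000
Overall mean = 352310000 / 127000 = 2774.0945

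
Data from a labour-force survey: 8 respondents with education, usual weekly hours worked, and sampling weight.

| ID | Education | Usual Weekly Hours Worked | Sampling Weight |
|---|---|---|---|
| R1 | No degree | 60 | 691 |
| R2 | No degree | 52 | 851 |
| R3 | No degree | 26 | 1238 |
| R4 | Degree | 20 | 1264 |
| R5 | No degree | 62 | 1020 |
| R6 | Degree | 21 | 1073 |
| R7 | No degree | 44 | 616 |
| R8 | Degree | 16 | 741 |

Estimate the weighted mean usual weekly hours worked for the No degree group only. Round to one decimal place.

47.2

No degree rows: R1, R2, R3, R5, R7
Weighted sum = 60×691 + 52×851 + 26×1238 + 62×1020 + 44×616
  = 41460 + 44252 + 32188 + 63240 + 27104 = 208244
Sum of weights = 691 + 851 + 1238 + 1020 + 616 = 4416
Weighted mean = 208244 / 4416 = 47.156703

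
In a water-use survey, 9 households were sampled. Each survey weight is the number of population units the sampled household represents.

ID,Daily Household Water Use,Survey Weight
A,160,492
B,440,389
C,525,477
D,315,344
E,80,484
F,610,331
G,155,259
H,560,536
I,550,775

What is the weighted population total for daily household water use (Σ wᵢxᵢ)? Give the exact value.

1615850

Weighted total = 160×492 + 440×389 + 525×477 + 315×344 + 80×484 + 610×331 + 155×259 + 560×536 + 550×775
  = 78720 + 171160 + 250425 + 108360 + 38720 + 201910 + 40145 + 300160 + 426250 = 1615850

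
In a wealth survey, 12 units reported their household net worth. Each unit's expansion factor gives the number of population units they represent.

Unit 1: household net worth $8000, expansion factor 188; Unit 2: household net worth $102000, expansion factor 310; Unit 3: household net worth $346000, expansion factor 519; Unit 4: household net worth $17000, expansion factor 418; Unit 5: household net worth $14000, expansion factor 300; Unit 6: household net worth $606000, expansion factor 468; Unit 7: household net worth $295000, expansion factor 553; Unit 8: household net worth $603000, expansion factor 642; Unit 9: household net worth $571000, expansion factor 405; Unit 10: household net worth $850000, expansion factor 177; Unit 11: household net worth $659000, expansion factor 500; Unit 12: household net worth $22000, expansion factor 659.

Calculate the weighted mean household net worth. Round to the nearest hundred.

347100

Weighted sum = 1783576000
Sum of weights = 5139
Weighted mean = 1783576000 / 5139 = 347066.74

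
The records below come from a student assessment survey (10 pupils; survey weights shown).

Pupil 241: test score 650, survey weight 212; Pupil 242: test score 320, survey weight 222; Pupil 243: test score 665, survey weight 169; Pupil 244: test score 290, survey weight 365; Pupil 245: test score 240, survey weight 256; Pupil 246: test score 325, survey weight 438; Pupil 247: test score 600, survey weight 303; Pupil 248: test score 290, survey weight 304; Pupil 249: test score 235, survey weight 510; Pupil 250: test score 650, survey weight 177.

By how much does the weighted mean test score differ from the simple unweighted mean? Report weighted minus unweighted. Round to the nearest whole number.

-42

Unweighted sum = 650 + 320 + 665 + 290 + 240 + 325 + 600 + 290 + 235 + 650 = 4265
Unweighted mean = 4265 / 10 = 426.5
Weighted sum = 650×212 + 320×222 + 665×169 + 290×365 + 240×256 + 325×438 + 600×303 + 290×304 + 235×510 + 650×177
  = 137800 + 71040 + 112385 + 105850 + 61440 + 142350 + 181800 + 88160 + 119850 + 115050 = 1135725
Sum of weights = 212 + 222 + 169 + 365 + 256 + 438 + 303 + 304 + 510 + 177 = 2956
Weighted mean = 1135725 / 2956 = 384.21008
Difference (weighted minus unweighted) = -42.289919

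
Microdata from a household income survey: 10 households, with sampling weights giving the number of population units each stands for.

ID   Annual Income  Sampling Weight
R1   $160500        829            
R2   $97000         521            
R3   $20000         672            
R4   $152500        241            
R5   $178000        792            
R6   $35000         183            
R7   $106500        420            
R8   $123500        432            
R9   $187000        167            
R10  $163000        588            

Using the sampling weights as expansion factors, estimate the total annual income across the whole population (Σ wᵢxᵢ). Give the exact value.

Weighted total = 606320000

606320000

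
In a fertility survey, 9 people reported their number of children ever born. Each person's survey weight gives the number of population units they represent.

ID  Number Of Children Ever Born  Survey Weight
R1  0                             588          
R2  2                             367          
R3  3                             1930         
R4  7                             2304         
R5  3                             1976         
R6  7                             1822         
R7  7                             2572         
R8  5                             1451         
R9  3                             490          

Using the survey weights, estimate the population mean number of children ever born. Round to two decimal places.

5.04

Weighted sum = 0×588 + 2×367 + 3×1930 + 7×2304 + 3×1976 + 7×1822 + 7×2572 + 5×1451 + 3×490
  = 0 + 734 + 5790 + 16128 + 5928 + 12754 + 18004 + 7255 + 1470 = 68063
Sum of weights = 13500
Weighted mean = 68063 / 13500 = 5.0417037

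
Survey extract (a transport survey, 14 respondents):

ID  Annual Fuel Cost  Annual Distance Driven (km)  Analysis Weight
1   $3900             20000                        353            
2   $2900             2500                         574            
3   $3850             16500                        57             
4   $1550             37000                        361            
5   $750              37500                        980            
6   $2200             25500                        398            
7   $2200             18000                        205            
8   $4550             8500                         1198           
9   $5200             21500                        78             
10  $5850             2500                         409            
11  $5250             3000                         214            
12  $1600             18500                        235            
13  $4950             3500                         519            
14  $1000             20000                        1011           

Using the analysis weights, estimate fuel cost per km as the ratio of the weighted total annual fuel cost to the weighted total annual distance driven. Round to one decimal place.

Σ wᵢ·y = 19210600
Σ wᵢ·x = 113290000
Ratio = 19210600 / 113290000 = 0.16957013

0.2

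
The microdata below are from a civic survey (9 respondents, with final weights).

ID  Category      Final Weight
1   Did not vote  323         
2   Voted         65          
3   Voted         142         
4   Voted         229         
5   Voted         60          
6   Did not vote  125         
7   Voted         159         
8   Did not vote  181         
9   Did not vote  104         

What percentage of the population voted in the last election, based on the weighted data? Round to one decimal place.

47.2

Sum of weights for 'Voted' = 65 + 142 + 229 + 60 + 159 = 655
Total weight = 323 + 65 + 142 + 229 + 60 + 125 + 159 + 181 + 104 = 1388
Weighted proportion = 655 / 1388 = 0.47190202 → 47.190202%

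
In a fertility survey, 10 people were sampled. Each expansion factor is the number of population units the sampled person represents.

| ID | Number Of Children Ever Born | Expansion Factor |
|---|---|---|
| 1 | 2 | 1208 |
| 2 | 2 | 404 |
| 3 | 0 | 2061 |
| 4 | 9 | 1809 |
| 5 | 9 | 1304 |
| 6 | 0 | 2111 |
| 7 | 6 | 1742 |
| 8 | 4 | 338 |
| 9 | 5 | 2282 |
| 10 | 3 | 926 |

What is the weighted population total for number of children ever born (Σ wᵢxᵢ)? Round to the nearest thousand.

Weighted total = 57233

57000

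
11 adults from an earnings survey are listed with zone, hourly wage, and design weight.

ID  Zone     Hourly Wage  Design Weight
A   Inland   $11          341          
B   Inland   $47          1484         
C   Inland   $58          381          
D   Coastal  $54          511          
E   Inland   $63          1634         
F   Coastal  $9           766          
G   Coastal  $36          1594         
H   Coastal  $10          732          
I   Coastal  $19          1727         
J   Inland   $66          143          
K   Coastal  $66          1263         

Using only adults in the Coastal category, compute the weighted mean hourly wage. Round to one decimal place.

32.7

Coastal rows: D, F, G, H, I, K
Weighted sum = 54×511 + 9×766 + 36×1594 + 10×732 + 19×1727 + 66×1263
  = 27594 + 6894 + 57384 + 7320 + 32813 + 83358 = 215363
Sum of weights = 511 + 766 + 1594 + 732 + 1727 + 1263 = 6593
Weighted mean = 215363 / 6593 = 32.665403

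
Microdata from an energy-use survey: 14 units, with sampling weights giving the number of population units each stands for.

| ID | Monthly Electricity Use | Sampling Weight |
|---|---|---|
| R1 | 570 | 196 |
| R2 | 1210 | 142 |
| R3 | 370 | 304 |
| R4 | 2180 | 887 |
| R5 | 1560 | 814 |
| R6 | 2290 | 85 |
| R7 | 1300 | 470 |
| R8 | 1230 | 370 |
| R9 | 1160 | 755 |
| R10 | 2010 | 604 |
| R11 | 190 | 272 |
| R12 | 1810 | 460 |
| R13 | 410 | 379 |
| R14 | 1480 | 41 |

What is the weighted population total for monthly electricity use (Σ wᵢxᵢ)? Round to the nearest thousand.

Weighted total = 8050460

8050000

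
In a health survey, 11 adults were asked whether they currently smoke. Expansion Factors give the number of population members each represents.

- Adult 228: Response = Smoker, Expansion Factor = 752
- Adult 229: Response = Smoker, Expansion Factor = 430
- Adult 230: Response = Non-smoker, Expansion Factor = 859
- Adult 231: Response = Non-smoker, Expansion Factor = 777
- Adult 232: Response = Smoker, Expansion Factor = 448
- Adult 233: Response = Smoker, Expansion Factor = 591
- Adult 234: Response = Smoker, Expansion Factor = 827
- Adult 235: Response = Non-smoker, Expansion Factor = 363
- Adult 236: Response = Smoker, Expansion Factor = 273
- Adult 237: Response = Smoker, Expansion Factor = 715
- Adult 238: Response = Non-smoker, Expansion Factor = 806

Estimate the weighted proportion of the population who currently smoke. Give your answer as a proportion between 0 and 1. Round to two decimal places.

0.59

Sum of weights for 'Smoker' = 752 + 430 + 448 + 591 + 827 + 273 + 715 = 4036
Total weight = 752 + 430 + 859 + 777 + 448 + 591 + 827 + 363 + 273 + 715 + 806 = 6841
Weighted proportion = 4036 / 6841 = 0.58997223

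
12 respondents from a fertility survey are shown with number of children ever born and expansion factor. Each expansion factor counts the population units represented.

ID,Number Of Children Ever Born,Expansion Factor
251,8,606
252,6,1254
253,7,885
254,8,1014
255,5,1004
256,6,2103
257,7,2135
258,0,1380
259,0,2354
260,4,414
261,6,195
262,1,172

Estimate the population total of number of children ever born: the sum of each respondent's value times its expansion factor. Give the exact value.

62260

Weighted total = 8×606 + 6×1254 + 7×885 + 8×1014 + 5×1004 + 6×2103 + 7×2135 + 0×1380 + 0×2354 + 4×414 + 6×195 + 1×172
  = 62260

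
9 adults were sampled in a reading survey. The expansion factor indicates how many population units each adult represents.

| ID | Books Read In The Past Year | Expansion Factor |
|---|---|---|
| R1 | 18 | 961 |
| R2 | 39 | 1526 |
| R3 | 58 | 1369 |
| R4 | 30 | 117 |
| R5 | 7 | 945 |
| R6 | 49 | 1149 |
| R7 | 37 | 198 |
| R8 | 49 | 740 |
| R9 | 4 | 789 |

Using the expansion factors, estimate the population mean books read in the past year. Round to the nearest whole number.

Weighted sum = 18×961 + 39×1526 + 58×1369 + 30×117 + 7×945 + 49×1149 + 37×198 + 49×740 + 4×789
  = 17298 + 59514 + 79402 + 3510 + 6615 + 56301 + 7326 + 36260 + 3156 = 269382
Sum of weights = 7794
Weighted mean = 269382 / 7794 = 34.562741

35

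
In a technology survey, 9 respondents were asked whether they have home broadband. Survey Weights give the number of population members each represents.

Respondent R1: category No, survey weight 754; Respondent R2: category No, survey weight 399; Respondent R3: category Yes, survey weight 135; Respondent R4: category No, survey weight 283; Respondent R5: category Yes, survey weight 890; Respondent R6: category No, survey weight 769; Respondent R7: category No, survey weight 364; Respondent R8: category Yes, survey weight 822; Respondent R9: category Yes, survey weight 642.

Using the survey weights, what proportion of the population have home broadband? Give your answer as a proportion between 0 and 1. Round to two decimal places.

0.49

Sum of weights for 'Yes' = 135 + 890 + 822 + 642 = 2489
Total weight = 754 + 399 + 135 + 283 + 890 + 769 + 364 + 822 + 642 = 5058
Weighted proportion = 2489 / 5058 = 0.49209174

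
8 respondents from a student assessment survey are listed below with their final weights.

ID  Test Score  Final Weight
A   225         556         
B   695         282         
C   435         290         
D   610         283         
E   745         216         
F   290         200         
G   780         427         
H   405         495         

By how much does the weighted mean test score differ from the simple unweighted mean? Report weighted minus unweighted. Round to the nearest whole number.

-24

Unweighted sum = 4185
Unweighted mean = 4185 / 8 = 523.125
Weighted sum = 1372325
Sum of weights = 2749
Weighted mean = 1372325 / 2749 = 499.2088
Difference (weighted minus unweighted) = -23.916197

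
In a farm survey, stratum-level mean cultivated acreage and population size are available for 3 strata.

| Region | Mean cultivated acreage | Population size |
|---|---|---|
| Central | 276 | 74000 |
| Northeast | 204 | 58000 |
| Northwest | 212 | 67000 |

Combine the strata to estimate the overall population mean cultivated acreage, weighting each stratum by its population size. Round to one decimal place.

233.5

Σ Nₕ·x̄ₕ = 276×74000 + 204×58000 + 212×67000
  = 20424000 + 11832000 + 14204000 = 46460000
Σ Nₕ = 74000 + 58000 + 67000 = 199000
Overall mean = 46460000 / 199000 = 233.46734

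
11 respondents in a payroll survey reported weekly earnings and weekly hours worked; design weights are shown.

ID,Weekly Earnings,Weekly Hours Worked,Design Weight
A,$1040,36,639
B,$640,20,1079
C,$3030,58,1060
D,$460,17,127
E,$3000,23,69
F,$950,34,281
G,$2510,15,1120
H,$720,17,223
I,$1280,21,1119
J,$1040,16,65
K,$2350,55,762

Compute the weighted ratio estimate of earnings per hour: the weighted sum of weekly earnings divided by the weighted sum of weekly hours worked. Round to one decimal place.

55.0

Σ wᵢ·y = 1040×639 + 640×1079 + 3030×1060 + 460×127 + 3000×69 + 950×281 + 2510×1120 + 720×223 + 1280×1119 + 1040×65 + 2350×762
  = 664560 + 690560 + 3211800 + 58420 + 207000 + 266950 + 2811200 + 160560 + 1432320 + 67600 + 1790700 = 11361670
Σ wᵢ·x = 36×639 + 20×1079 + 58×1060 + 17×127 + 23×69 + 34×281 + 15×1120 + 17×223 + 21×1119 + 16×65 + 55×762
  = 23004 + 21580 + 61480 + 2159 + 1587 + 9554 + 16800 + 3791 + 23499 + 1040 + 41910 = 206404
Ratio = 11361670 / 206404 = 55.045784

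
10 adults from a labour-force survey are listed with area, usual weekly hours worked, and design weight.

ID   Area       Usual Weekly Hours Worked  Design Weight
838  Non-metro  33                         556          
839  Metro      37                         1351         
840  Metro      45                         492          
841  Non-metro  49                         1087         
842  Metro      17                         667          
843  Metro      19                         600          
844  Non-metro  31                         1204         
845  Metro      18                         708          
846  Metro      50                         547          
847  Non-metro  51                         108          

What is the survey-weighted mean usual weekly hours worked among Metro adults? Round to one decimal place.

Metro rows: 839, 840, 842, 843, 845, 846
Weighted sum = 37×1351 + 45×492 + 17×667 + 19×600 + 18×708 + 50×547
  = 49987 + 22140 + 11339 + 11400 + 12744 + 27350 = 134960
Sum of weights = 1351 + 492 + 667 + 600 + 708 + 547 = 4365
Weighted mean = 134960 / 4365 = 30.918671

30.9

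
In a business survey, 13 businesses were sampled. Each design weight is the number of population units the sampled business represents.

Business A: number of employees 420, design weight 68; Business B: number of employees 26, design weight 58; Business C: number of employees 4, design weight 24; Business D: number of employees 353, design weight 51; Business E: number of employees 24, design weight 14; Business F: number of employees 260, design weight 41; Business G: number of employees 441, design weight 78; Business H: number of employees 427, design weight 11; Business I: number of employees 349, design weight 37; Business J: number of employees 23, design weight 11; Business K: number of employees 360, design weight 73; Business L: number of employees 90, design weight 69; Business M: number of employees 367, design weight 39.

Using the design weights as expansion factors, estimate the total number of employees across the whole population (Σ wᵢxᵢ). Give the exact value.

158227

Weighted total = 158227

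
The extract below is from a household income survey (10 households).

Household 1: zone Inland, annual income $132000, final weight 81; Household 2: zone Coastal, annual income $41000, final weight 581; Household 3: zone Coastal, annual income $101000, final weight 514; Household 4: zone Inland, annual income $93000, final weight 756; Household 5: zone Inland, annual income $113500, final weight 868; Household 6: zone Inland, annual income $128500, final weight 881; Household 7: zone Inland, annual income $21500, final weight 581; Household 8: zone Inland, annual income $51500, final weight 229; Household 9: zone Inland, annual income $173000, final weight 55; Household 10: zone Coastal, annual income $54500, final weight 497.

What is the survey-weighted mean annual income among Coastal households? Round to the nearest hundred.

64600

Coastal rows: 2, 3, 10
Weighted sum = 102821500
Sum of weights = 581 + 514 + 497 = 1592
Weighted mean = 102821500 / 1592 = 64586.369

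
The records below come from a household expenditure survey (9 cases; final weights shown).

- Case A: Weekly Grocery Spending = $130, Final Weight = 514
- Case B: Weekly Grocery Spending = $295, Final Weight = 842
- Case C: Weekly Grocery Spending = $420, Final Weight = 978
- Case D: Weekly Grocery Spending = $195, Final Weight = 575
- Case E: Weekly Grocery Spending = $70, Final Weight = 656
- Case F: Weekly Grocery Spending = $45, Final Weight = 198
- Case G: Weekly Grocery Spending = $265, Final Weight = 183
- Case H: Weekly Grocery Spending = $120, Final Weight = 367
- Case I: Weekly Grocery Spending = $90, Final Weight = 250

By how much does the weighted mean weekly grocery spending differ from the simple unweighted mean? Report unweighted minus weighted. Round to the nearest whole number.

Unweighted sum = 130 + 295 + 420 + 195 + 70 + 45 + 265 + 120 + 90 = 1630
Unweighted mean = 1630 / 9 = 181.11111
Weighted sum = 130×514 + 295×842 + 420×978 + 195×575 + 70×656 + 45×198 + 265×183 + 120×367 + 90×250
  = 1007960
Sum of weights = 514 + 842 + 978 + 575 + 656 + 198 + 183 + 367 + 250 = 4563
Weighted mean = 1007960 / 4563 = 220.89853
Difference (unweighted minus weighted) = -39.787421

-40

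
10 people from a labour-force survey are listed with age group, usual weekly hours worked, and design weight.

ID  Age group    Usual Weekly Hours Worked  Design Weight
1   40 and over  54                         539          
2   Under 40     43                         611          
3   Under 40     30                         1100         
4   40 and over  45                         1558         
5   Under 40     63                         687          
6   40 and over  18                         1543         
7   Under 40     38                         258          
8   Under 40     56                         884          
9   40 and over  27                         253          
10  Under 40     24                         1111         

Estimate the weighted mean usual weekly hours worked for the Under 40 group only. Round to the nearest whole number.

Under 40 rows: 2, 3, 5, 7, 8, 10
Weighted sum = 43×611 + 30×1100 + 63×687 + 38×258 + 56×884 + 24×1111
  = 188526
Sum of weights = 611 + 1100 + 687 + 258 + 884 + 1111 = 4651
Weighted mean = 188526 / 4651 = 40.534509

41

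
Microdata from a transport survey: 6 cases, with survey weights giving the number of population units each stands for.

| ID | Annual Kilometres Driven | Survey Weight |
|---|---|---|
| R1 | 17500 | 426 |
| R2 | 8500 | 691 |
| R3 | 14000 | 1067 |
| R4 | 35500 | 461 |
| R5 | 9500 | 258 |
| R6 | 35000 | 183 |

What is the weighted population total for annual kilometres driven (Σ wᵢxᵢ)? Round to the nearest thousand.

53488000

Weighted total = 17500×426 + 8500×691 + 14000×1067 + 35500×461 + 9500×258 + 35000×183
  = 7455000 + 5873500 + 14938000 + 16365500 + 2451000 + 6405000 = 53488000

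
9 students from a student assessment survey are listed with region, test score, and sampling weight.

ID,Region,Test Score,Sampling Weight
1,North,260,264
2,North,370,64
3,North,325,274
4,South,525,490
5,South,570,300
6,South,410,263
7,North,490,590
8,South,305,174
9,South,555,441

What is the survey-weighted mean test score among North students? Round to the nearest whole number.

395

North rows: 1, 2, 3, 7
Weighted sum = 260×264 + 370×64 + 325×274 + 490×590
  = 68640 + 23680 + 89050 + 289100 = 470470
Sum of weights = 264 + 64 + 274 + 590 = 1192
Weighted mean = 470470 / 1192 = 394.6896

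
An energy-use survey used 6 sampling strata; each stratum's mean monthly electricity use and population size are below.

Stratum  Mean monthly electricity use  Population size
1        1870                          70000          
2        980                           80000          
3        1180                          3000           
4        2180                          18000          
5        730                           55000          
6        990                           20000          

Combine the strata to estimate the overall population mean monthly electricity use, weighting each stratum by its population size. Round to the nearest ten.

Σ Nₕ·x̄ₕ = 1870×70000 + 980×80000 + 1180×3000 + 2180×18000 + 730×55000 + 990×20000
  = 130900000 + 78400000 + 3540000 + 39240000 + 40150000 + 19800000 = 312030000
Σ Nₕ = 70000 + 80000 + 3000 + 18000 + 55000 + 20000 = 246000
Overall mean = 312030000 / 246000 = 1268.4146

1270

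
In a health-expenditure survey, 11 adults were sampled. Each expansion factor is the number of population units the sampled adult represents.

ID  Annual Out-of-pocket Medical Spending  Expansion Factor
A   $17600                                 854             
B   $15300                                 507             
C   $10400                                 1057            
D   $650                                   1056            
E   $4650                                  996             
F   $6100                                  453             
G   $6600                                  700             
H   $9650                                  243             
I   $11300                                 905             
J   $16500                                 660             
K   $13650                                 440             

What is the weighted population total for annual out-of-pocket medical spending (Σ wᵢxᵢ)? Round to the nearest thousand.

75949000

Weighted total = 17600×854 + 15300×507 + 10400×1057 + 650×1056 + 4650×996 + 6100×453 + 6600×700 + 9650×243 + 11300×905 + 16500×660 + 13650×440
  = 75948850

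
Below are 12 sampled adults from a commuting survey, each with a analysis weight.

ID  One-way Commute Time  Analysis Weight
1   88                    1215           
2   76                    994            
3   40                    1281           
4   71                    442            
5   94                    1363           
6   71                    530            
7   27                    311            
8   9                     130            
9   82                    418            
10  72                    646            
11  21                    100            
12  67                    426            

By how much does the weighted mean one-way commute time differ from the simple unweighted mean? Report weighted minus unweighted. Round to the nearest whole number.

10

Unweighted sum = 88 + 76 + 40 + 71 + 94 + 71 + 27 + 9 + 82 + 72 + 21 + 67 = 718
Unweighted mean = 718 / 12 = 59.833333
Weighted sum = 551835
Sum of weights = 1215 + 994 + 1281 + 442 + 1363 + 530 + 311 + 130 + 418 + 646 + 100 + 426 = 7856
Weighted mean = 551835 / 7856 = 70.243763
Difference (weighted minus unweighted) = 10.410429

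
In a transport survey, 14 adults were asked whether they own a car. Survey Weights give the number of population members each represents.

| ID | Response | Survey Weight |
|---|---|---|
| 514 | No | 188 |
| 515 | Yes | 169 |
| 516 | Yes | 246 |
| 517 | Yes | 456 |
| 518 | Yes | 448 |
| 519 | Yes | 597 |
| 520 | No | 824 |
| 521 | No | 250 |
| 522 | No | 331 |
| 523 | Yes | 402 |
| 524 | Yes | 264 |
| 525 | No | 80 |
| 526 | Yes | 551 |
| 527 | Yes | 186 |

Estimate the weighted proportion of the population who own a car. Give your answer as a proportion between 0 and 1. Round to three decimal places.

0.665

Sum of weights for 'Yes' = 169 + 246 + 456 + 448 + 597 + 402 + 264 + 551 + 186 = 3319
Total weight = 4992
Weighted proportion = 3319 / 4992 = 0.66486378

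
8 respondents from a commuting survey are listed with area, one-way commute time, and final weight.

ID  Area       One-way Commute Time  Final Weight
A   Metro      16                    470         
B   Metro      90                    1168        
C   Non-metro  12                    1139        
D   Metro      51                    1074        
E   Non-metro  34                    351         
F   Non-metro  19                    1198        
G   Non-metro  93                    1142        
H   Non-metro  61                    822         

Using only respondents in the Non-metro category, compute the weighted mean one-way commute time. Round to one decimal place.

Non-metro rows: C, E, F, G, H
Weighted sum = 12×1139 + 34×351 + 19×1198 + 93×1142 + 61×822
  = 13668 + 11934 + 22762 + 106206 + 50142 = 204712
Sum of weights = 1139 + 351 + 1198 + 1142 + 822 = 4652
Weighted mean = 204712 / 4652 = 44.005159

44.0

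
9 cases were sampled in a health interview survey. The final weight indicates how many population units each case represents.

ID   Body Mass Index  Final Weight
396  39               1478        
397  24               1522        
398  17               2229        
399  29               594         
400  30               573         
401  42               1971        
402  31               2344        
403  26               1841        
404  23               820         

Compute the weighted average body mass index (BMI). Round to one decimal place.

Weighted sum = 388651
Sum of weights = 1478 + 1522 + 2229 + 594 + 573 + 1971 + 2344 + 1841 + 820 = 13372
Weighted mean = 388651 / 13372 = 29.064538

29.1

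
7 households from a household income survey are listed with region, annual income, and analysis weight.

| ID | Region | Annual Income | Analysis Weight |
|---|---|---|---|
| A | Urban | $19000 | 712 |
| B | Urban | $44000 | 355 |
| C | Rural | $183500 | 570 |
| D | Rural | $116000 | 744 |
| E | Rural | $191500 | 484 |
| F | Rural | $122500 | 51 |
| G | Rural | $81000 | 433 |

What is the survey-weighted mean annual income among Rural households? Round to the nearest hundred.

Rural rows: C, D, E, F, G
Weighted sum = 183500×570 + 116000×744 + 191500×484 + 122500×51 + 81000×433
  = 104595000 + 86304000 + 92686000 + 6247500 + 35073000 = 324905500
Sum of weights = 2282
Weighted mean = 324905500 / 2282 = 142377.52

142400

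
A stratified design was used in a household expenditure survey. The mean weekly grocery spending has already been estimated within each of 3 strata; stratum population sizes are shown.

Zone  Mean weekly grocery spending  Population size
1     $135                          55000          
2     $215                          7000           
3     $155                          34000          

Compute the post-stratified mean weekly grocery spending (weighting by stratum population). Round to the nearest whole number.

Σ Nₕ·x̄ₕ = 135×55000 + 215×7000 + 155×34000
  = 7425000 + 1505000 + 5270000 = 14200000
Σ Nₕ = 55000 + 7000 + 34000 = 96000
Overall mean = 14200000 / 96000 = 147.91667

148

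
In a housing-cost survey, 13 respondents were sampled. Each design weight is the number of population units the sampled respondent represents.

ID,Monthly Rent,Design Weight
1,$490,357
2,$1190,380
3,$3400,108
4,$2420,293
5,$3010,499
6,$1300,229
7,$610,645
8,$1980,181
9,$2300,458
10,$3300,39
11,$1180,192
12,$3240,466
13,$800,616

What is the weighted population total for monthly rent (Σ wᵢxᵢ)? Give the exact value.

Weighted total = 7666210

7666210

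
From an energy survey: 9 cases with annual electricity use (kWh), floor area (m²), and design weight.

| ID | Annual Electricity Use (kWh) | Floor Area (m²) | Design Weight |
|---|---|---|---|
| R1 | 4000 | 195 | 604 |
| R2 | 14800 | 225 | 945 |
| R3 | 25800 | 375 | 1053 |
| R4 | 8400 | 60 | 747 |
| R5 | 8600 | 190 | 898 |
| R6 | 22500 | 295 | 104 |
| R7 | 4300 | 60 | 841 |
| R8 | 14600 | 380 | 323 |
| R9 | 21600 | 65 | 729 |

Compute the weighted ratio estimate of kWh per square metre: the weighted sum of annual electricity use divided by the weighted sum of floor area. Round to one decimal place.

Σ wᵢ·y = 4000×604 + 14800×945 + 25800×1053 + 8400×747 + 8600×898 + 22500×104 + 4300×841 + 14600×323 + 21600×729
  = 83985500
Σ wᵢ·x = 1191985
Ratio = 83985500 / 1191985 = 70.458521

70.5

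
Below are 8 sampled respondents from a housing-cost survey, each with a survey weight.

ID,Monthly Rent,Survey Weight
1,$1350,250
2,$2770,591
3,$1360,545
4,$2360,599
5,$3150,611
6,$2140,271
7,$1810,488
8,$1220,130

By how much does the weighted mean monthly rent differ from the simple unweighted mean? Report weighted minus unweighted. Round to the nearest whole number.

183

Unweighted sum = 1350 + 2770 + 1360 + 2360 + 3150 + 2140 + 1810 + 1220 = 16160
Unweighted mean = 16160 / 8 = 2020
Weighted sum = 1350×250 + 2770×591 + 1360×545 + 2360×599 + 3150×611 + 2140×271 + 1810×488 + 1220×130
  = 7675880
Sum of weights = 3485
Weighted mean = 7675880 / 3485 = 2202.5481
Difference (weighted minus unweighted) = 182.54806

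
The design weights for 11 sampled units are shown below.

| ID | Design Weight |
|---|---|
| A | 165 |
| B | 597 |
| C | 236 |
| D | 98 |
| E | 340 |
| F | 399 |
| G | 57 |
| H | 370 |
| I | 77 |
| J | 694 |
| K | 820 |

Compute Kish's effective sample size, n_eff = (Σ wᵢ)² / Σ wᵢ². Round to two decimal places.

Σ wᵢ = 165 + 597 + 236 + 98 + 340 + 399 + 57 + 370 + 77 + 694 + 820 = 3853
Σ wᵢ² = 2023849
n_eff = 3853² / 2023849 = 14845609 / 2023849 = 7.3353343

7.34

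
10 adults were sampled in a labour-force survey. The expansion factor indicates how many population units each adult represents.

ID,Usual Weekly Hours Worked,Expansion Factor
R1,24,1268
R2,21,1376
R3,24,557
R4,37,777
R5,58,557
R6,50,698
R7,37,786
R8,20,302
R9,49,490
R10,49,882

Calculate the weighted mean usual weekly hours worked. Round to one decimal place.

Weighted sum = 24×1268 + 21×1376 + 24×557 + 37×777 + 58×557 + 50×698 + 37×786 + 20×302 + 49×490 + 49×882
  = 30432 + 28896 + 13368 + 28749 + 32306 + 34900 + 29082 + 6040 + 24010 + 43218 = 271001
Sum of weights = 1268 + 1376 + 557 + 777 + 557 + 698 + 786 + 302 + 490 + 882 = 7693
Weighted mean = 271001 / 7693 = 35.22696

35.2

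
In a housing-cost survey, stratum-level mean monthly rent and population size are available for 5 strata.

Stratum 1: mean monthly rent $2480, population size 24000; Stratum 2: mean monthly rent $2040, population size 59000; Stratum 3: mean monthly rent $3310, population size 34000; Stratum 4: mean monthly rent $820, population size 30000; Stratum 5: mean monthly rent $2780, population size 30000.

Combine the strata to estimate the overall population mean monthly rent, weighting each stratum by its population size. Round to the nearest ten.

Σ Nₕ·x̄ₕ = 2480×24000 + 2040×59000 + 3310×34000 + 820×30000 + 2780×30000
  = 400420000
Σ Nₕ = 24000 + 59000 + 34000 + 30000 + 30000 = 177000
Overall mean = 400420000 / 177000 = 2262.2599

2260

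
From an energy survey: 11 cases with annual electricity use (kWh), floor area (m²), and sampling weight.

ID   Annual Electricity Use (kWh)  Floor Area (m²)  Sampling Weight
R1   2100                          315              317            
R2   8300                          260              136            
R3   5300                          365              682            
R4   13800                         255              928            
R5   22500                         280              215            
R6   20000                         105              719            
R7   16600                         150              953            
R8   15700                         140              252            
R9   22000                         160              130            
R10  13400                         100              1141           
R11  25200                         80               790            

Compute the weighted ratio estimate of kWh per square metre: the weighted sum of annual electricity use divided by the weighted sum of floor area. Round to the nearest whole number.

84

Σ wᵢ·y = 2100×317 + 8300×136 + 5300×682 + 13800×928 + 22500×215 + 20000×719 + 16600×953 + 15700×252 + 22000×130 + 13400×1141 + 25200×790
  = 665700 + 1128800 + 3614600 + 12806400 + 4837500 + 14380000 + 15819800 + 3956400 + 2860000 + 15289400 + 19908000 = 95266600
Σ wᵢ·x = 1132810
Ratio = 95266600 / 1132810 = 84.097598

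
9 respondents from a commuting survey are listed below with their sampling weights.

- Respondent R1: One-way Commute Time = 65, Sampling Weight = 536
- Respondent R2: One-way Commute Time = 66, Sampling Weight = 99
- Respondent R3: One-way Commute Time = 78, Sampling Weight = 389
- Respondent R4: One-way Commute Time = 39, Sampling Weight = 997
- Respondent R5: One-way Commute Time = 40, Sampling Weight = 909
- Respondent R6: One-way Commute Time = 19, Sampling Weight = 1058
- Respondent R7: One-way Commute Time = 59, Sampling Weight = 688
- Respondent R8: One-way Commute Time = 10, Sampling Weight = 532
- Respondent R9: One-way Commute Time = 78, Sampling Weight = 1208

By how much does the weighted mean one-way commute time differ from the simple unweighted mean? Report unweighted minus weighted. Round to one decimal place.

Unweighted sum = 454
Unweighted mean = 454 / 9 = 50.444444
Weighted sum = 65×536 + 66×99 + 78×389 + 39×997 + 40×909 + 19×1058 + 59×688 + 10×532 + 78×1208
  = 34840 + 6534 + 30342 + 38883 + 36360 + 20102 + 40592 + 5320 + 94224 = 307197
Sum of weights = 536 + 99 + 389 + 997 + 909 + 1058 + 688 + 532 + 1208 = 6416
Weighted mean = 307197 / 6416 = 47.879832
Difference (unweighted minus weighted) = 2.5646128

2.6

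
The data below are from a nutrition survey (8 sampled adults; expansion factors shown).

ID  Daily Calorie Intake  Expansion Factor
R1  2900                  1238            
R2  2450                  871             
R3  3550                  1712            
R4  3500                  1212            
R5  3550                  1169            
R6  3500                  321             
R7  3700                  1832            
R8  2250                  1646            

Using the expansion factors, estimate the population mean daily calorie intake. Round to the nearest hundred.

Weighted sum = 2900×1238 + 2450×871 + 3550×1712 + 3500×1212 + 3550×1169 + 3500×321 + 3700×1832 + 2250×1646
  = 31799100
Sum of weights = 1238 + 871 + 1712 + 1212 + 1169 + 321 + 1832 + 1646 = 10001
Weighted mean = 31799100 / 10001 = 3179.592

3200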